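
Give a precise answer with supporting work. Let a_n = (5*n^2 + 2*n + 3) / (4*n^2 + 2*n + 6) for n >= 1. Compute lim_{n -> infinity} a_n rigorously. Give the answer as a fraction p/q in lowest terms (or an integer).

Divide numerator and denominator by n^2, the highest power:
numerator / n^2 = 5 + 2/n + 3/n^2
denominator / n^2 = 4 + 2/n + 6/n^2
As n -> infinity, all terms of the form c/n^k (k >= 1) tend to 0.
So numerator / n^2 -> 5 and denominator / n^2 -> 4.
Therefore lim a_n = 5/4.

5/4


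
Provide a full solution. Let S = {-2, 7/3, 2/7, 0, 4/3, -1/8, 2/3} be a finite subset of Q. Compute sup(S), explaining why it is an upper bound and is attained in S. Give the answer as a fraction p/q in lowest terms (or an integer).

S is finite, so sup(S) = max(S).
Sorted decreasing:
7/3, 4/3, 2/3, 2/7, 0, -1/8, -2
The extremum is 7/3.
For every x in S, x <= 7/3. And 7/3 is in S, so it is attained.
Therefore sup(S) = 7/3.

7/3


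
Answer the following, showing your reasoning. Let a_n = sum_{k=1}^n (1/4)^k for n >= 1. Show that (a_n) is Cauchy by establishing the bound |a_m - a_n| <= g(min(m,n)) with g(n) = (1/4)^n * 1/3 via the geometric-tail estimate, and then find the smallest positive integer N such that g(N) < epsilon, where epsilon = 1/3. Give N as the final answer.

For m > n >= 1: |a_m - a_n| = sum_{k=n+1}^m (1/4)^k < sum_{k=n+1}^infinity (1/4)^k = (1/4)^(n+1) / (1 - 1/4) = (1/4)^n * (1/4) * (4/3) = (1/4)^n * 1/3.
So g(n) = (1/4)^n / 3. Since g(n) -> 0, (a_n) is Cauchy.
Now solve g(N) < 1/3: (1/4)^N / 3 < 1/3 <=> 4^N > 1 / (3 * 1/3) = 1.
Check powers of 4: 4^0 = 1 <= 1, 4^1 = 4 > 1.
So the smallest such N is 1. Check: g(1) = 1/(3 * 4) = 1/12 < 1/3.

1


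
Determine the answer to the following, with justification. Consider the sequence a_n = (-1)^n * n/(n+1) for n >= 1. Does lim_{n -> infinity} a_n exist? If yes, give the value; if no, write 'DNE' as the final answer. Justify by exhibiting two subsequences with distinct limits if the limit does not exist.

Examine the behaviour of a_n along subsequences.
a_{2k} = 2k/(2k+1) -> 1. a_{2k+1} = -(2k+1)/(2k+2) -> -1.
Since these two subsequential limits are 1 and -1, distinct, the full sequence cannot converge (a convergent sequence has all subsequences tending to the same limit). So lim a_n does not exist.

DNE


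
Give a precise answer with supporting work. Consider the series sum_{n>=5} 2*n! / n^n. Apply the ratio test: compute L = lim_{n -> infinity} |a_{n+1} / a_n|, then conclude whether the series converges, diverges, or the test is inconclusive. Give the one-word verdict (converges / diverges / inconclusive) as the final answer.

Let a_n denote the general term. Form the ratio a_{n+1}/a_n and simplify:
a_{n+1}/a_n = (n/(n + 1))^n
Take the limit as n -> infinity: L = exp(-1).
Since L = exp(-1) < 1, the ratio test implies the series converges.

converges


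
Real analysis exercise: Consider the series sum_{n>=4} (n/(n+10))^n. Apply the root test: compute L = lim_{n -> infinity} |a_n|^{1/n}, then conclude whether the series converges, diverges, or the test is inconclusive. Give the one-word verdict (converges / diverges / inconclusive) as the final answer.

Let a_n denote the general term. Form |a_n|^(1/n) and simplify:
|a_n|^(1/n) = n/(n + 10)
Take the limit as n -> infinity: L = 1.
Since L = 1, the root test is inconclusive. (In fact a_n = (n/(n+10))^n -> e^(-10) != 0, so the nth-term test shows divergence; but the root test itself gives no conclusion.)

inconclusive


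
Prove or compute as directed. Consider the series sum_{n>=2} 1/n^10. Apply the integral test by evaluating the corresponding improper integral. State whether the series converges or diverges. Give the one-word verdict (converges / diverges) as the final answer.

Let f(x) = x^(-10). Then f is positive, continuous, and decreasing on [2, infinity), so the integral test applies.
Compute the improper integral int_{2}^infinity f(x) dx:
  antiderivative F(x) = -1/(9*x^9).
  As x -> infinity, F(x) -> 0 (since p = 10 > 1).
  So int = F(infinity) - F(2) = 0 - (-1/4608) = 1/4608.
  Finite, so by the integral test, the series converges.

converges


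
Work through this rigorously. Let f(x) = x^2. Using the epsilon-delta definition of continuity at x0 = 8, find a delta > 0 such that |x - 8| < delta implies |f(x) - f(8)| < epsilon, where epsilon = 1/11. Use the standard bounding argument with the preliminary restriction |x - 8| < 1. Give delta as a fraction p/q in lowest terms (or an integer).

Factor: |x^2 - (8)^2| = |x - 8| * |x + 8|.
Impose |x - 8| < 1 first. Then |x + 8| = |(x - 8) + 2*(8)| <= |x - 8| + 2*|8| < 1 + 16 = 17.
So |x^2 - (8)^2| < delta * 17.
We need delta * 17 <= 1/11, i.e. delta <= 1/11/17 = 1/187.
Since 1/187 < 1, this is tighter than 1; take delta = 1/187.
So delta = 1/187 works.

1/187


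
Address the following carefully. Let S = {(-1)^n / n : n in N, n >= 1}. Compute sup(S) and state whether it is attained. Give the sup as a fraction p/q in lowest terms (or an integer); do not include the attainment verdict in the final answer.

Analysis:
- Values: -1, 1/2, -1/3, 1/4, -1/5, ...
- Positive terms (even n): 1/(2+0), 1/(4+0), ... decreasing -> max = 1/2 (n=2).
- Negative terms (odd n): -1/(1+0), -1/(3+0), ... increasing -> min = -1 (n=1).
- So sup = 1/2 (attained at n=2); inf = -1 (attained at n=1).
Conclusion: sup(S) = 1/2, attained in S.

1/2


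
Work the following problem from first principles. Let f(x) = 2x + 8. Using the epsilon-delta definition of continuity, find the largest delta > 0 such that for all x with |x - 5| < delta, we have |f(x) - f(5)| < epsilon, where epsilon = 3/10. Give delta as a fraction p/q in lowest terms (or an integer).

We compute f(5) = 2*(5) + 8 = 18.
|f(x) - f(5)| = |2x + 8 - (18)| = |2(x - 5)| = 2|x - 5|.
We need 2|x - 5| < 3/10, i.e. |x - 5| < 3/10 / 2 = 3/20.
So any delta <= 3/20 works. Conversely, if delta > 3/20, then x = 5 + 3/20 satisfies |x - 5| = 3/20 < delta but |f(x) - f(5)| = 2 * 3/20 = 3/10, which is not < 3/10; so no larger delta works.
Hence the largest such delta is 3/20.

3/20


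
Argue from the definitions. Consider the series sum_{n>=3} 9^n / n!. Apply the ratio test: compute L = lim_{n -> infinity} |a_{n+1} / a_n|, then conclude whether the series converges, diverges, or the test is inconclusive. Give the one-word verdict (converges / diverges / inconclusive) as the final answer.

Let a_n denote the general term. Form the ratio a_{n+1}/a_n and simplify:
a_{n+1}/a_n = 9/(n + 1)
Take the limit as n -> infinity: L = 0.
Since L = 0 < 1, the ratio test implies the series converges.

converges


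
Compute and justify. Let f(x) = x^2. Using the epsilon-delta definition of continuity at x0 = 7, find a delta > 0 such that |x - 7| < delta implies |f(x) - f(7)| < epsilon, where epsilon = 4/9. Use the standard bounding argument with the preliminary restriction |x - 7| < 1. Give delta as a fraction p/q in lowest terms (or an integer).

Factor: |x^2 - (7)^2| = |x - 7| * |x + 7|.
Impose |x - 7| < 1 first. Then |x + 7| = |(x - 7) + 2*(7)| <= |x - 7| + 2*|7| < 1 + 14 = 15.
So |x^2 - (7)^2| < delta * 15.
We need delta * 15 <= 4/9, i.e. delta <= 4/9/15 = 4/135.
Since 4/135 < 1, this is tighter than 1; take delta = 4/135.
So delta = 4/135 works.

4/135


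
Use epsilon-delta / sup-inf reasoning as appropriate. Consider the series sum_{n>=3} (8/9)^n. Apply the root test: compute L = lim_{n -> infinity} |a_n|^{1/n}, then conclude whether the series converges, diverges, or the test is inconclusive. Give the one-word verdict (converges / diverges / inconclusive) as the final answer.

Let a_n denote the general term. Form |a_n|^(1/n) and simplify:
|a_n|^(1/n) = 8/9
Take the limit as n -> infinity: L = 8/9.
Since L = 8/9 < 1, the root test implies convergence.

converges


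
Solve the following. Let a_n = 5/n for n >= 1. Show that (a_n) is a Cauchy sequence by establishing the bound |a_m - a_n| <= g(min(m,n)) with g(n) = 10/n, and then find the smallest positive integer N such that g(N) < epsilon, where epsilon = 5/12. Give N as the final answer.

For any m, n >= 1, by the triangle inequality:
|a_m - a_n| = |5/m - 5/n| <= 5*1/m + 5*1/n <= 10/min(m,n).
So g(n) = 10/n bounds the Cauchy difference. Since g(n) -> 0, (a_n) is Cauchy.
Now solve g(N) < 5/12: 10/N < 5/12 <=> N > 10 / (5/12) = 24.
The smallest integer strictly greater than 24 is N = 25.
Check: g(25) = 10/25 = 2/5 < 5/12; g(24) = 5/12 >= 5/12. So N = 25.

25


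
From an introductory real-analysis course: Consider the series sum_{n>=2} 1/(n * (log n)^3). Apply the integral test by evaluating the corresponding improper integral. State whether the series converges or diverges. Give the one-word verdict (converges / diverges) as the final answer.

Let f(x) = 1/(x*log(x)^3). Then f is positive, continuous, and decreasing on [2, infinity), so the integral test applies.
Compute the improper integral int_{2}^infinity f(x) dx:
  antiderivative F(x) = -1/(2*log(x)^2).
  F(x) -> 0 as x -> infinity.  int = 0 - F(2) = 1/(2*log(2)^2) < infinity. By the integral test, the series converges.

converges


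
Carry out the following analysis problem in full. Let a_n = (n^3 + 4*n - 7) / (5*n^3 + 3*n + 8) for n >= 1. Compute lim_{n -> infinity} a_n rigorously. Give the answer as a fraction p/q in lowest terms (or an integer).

Divide numerator and denominator by n^3, the highest power:
numerator / n^3 = 1 + 4/n^2 - 7/n^3
denominator / n^3 = 5 + 3/n^2 + 8/n^3
As n -> infinity, all terms of the form c/n^k (k >= 1) tend to 0.
So numerator / n^3 -> 1 and denominator / n^3 -> 5.
Therefore lim a_n = 1/5.

1/5


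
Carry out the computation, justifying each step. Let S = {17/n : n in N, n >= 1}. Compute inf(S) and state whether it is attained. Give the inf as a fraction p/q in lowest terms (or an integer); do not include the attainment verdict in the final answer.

Analysis:
- Values: 17, 17/2, 17/3, 17/4, ... strictly decreasing.
- The maximum is 17 (n=1); sup = 17 (attained).
- The set is bounded below by 0; 17/n -> 0 so 0 is the greatest lower bound.
- 0 is not in the set, so inf = 0 is not attained.
Conclusion: inf(S) = 0, not attained in S.

0


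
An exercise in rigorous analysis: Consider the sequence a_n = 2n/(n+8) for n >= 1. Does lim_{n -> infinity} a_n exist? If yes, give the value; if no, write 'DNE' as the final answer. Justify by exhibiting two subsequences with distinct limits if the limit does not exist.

Examine the behaviour of a_n along subsequences.
Even-n subsequence a_{2k} = 2(2k)/(2k+8) -> 2. Odd-n subsequence a_{2k+1} = 2(2k+1)/(2k+9) -> 2. Both tend to 2, which suggests the limit is 2; verify directly.
|a_n - 2| = |2n - 2(n+8)| / (n+8) = 16/(n+8) < 16/n for every n >= 1.
Given epsilon > 0, choose a positive integer N > 16/epsilon. Then for all n >= N, |a_n - 2| < 16/n <= 16/N < epsilon.
So by the definition of the limit, lim a_n exists and equals 2.

2


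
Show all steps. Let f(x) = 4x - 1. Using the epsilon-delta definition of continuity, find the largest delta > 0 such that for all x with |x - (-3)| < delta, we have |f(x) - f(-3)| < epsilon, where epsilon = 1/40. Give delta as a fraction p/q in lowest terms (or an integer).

We compute f(-3) = 4*(-3) - 1 = -13.
|f(x) - f(-3)| = |4x - 1 - (-13)| = |4(x - (-3))| = 4|x - (-3)|.
We need 4|x - (-3)| < 1/40, i.e. |x - (-3)| < 1/40 / 4 = 1/160.
So any delta <= 1/160 works. Conversely, if delta > 1/160, then x = -3 + 1/160 satisfies |x - (-3)| = 1/160 < delta but |f(x) - f(-3)| = 4 * 1/160 = 1/40, which is not < 1/40; so no larger delta works.
Hence the largest such delta is 1/160.

1/160


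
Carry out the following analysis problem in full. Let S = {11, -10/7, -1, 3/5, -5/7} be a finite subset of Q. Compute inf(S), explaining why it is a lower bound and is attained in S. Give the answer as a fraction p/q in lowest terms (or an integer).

S is finite, so inf(S) = min(S).
Sorted increasing:
-10/7, -1, -5/7, 3/5, 11
The extremum is -10/7.
For every x in S, x >= -10/7. And -10/7 is in S, so it is attained.
Therefore inf(S) = -10/7.

-10/7


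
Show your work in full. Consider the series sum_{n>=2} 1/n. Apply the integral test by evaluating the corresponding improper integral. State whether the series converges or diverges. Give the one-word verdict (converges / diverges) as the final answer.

Let f(x) = 1/x. Then f is positive, continuous, and decreasing on [2, infinity), so the integral test applies.
Compute the improper integral int_{2}^infinity f(x) dx:
  antiderivative F(x) = log(x).
  As x -> infinity, log(x) -> infinity.
  So int = infinity - log(2) = infinity. By the integral test, the series diverges.

diverges


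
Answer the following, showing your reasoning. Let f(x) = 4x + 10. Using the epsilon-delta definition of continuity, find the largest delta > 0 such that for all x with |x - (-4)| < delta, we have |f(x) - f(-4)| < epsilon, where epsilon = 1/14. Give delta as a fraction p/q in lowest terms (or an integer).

We compute f(-4) = 4*(-4) + 10 = -6.
|f(x) - f(-4)| = |4x + 10 - (-6)| = |4(x - (-4))| = 4|x - (-4)|.
We need 4|x - (-4)| < 1/14, i.e. |x - (-4)| < 1/14 / 4 = 1/56.
So any delta <= 1/56 works. Conversely, if delta > 1/56, then x = -4 + 1/56 satisfies |x - (-4)| = 1/56 < delta but |f(x) - f(-4)| = 4 * 1/56 = 1/14, which is not < 1/14; so no larger delta works.
Hence the largest such delta is 1/56.

1/56


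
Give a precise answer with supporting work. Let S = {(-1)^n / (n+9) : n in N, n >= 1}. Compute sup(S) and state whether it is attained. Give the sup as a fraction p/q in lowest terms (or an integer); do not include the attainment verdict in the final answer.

Analysis:
- Values: -1/10, 1/11, -1/12, 1/13, -1/14, ...
- Positive terms (even n): 1/(2+9), 1/(4+9), ... decreasing -> max = 1/11 (n=2).
- Negative terms (odd n): -1/(1+9), -1/(3+9), ... increasing -> min = -1/10 (n=1).
- So sup = 1/11 (attained at n=2); inf = -1/10 (attained at n=1).
Conclusion: sup(S) = 1/11, attained in S.

1/11


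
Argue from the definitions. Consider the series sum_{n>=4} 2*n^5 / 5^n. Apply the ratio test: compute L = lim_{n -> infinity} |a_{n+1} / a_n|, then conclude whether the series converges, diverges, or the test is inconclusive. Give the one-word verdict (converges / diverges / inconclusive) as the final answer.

Let a_n denote the general term. Form the ratio a_{n+1}/a_n and simplify:
a_{n+1}/a_n = (n + 1)^5/(5*n^5)
Take the limit as n -> infinity: L = 1/5.
Since L = 1/5 < 1, the ratio test implies the series converges.

converges


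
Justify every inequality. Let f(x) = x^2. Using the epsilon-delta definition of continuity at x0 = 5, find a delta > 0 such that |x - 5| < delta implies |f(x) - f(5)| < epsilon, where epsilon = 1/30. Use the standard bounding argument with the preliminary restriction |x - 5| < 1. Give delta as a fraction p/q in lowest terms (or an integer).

Factor: |x^2 - (5)^2| = |x - 5| * |x + 5|.
Impose |x - 5| < 1 first. Then |x + 5| = |(x - 5) + 2*(5)| <= |x - 5| + 2*|5| < 1 + 10 = 11.
So |x^2 - (5)^2| < delta * 11.
We need delta * 11 <= 1/30, i.e. delta <= 1/30/11 = 1/330.
Since 1/330 < 1, this is tighter than 1; take delta = 1/330.
So delta = 1/330 works.

1/330


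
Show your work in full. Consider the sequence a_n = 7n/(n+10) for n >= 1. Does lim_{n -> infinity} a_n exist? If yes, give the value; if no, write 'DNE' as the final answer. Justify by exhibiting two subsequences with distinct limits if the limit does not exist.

Examine the behaviour of a_n along subsequences.
Even-n subsequence a_{2k} = 7(2k)/(2k+10) -> 7. Odd-n subsequence a_{2k+1} = 7(2k+1)/(2k+11) -> 7. Both tend to 7, which suggests the limit is 7; verify directly.
|a_n - 7| = |7n - 7(n+10)| / (n+10) = 70/(n+10) < 70/n for every n >= 1.
Given epsilon > 0, choose a positive integer N > 70/epsilon. Then for all n >= N, |a_n - 7| < 70/n <= 70/N < epsilon.
So by the definition of the limit, lim a_n exists and equals 7.

7


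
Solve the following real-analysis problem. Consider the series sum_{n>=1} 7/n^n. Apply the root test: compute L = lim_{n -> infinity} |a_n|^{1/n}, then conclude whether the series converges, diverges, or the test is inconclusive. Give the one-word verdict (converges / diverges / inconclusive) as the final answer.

Let a_n denote the general term. Form |a_n|^(1/n) and simplify:
|a_n|^(1/n) = 7^(1/n)/n
Take the limit as n -> infinity: L = 0.
Since L = 0 < 1, the root test implies convergence.

converges


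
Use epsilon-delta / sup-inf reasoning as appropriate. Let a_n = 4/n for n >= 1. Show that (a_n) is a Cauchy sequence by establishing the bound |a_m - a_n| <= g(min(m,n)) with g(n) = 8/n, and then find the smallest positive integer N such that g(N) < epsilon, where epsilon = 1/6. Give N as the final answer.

For any m, n >= 1, by the triangle inequality:
|a_m - a_n| = |4/m - 4/n| <= 4*1/m + 4*1/n <= 8/min(m,n).
So g(n) = 8/n bounds the Cauchy difference. Since g(n) -> 0, (a_n) is Cauchy.
Now solve g(N) < 1/6: 8/N < 1/6 <=> N > 8 / (1/6) = 48.
The smallest integer strictly greater than 48 is N = 49.
Check: g(49) = 8/49 = 8/49 < 1/6; g(48) = 1/6 >= 1/6. So N = 49.

49


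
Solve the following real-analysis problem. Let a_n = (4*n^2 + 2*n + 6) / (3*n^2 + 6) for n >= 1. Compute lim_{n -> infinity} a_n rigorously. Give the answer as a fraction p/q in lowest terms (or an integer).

Divide numerator and denominator by n^2, the highest power:
numerator / n^2 = 4 + 2/n + 6/n^2
denominator / n^2 = 3 + 6/n^2
As n -> infinity, all terms of the form c/n^k (k >= 1) tend to 0.
So numerator / n^2 -> 4 and denominator / n^2 -> 3.
Therefore lim a_n = 4/3.

4/3


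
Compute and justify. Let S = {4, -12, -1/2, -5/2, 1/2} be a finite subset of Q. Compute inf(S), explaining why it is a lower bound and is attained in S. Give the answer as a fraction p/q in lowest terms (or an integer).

S is finite, so inf(S) = min(S).
Sorted increasing:
-12, -5/2, -1/2, 1/2, 4
The extremum is -12.
For every x in S, x >= -12. And -12 is in S, so it is attained.
Therefore inf(S) = -12.

-12


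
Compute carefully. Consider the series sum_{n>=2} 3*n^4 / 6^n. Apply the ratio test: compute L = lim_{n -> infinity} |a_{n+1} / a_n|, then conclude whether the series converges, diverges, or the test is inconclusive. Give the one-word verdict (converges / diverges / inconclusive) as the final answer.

Let a_n denote the general term. Form the ratio a_{n+1}/a_n and simplify:
a_{n+1}/a_n = (n + 1)^4/(6*n^4)
Take the limit as n -> infinity: L = 1/6.
Since L = 1/6 < 1, the ratio test implies the series converges.

converges


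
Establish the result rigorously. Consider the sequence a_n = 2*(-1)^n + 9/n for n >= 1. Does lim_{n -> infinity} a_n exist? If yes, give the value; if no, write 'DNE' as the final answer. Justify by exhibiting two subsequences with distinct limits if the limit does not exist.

Examine the behaviour of a_n along subsequences.
a_{2k} = 2 + 9/(2k) -> 2. a_{2k+1} = -2 + 9/(2k+1) -> -2.
Since these two subsequential limits are 2 and -2, distinct, the full sequence cannot converge (a convergent sequence has all subsequences tending to the same limit). So lim a_n does not exist.

DNE


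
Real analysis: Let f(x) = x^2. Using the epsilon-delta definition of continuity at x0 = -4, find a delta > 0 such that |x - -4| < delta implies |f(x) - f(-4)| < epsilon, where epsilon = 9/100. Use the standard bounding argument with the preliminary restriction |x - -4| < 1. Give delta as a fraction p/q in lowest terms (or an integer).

Factor: |x^2 - (-4)^2| = |x - -4| * |x + -4|.
Impose |x - -4| < 1 first. Then |x + -4| = |(x - -4) + 2*(-4)| <= |x - -4| + 2*|-4| < 1 + 8 = 9.
So |x^2 - (-4)^2| < delta * 9.
We need delta * 9 <= 9/100, i.e. delta <= 9/100/9 = 1/100.
Since 1/100 < 1, this is tighter than 1; take delta = 1/100.
So delta = 1/100 works.

1/100


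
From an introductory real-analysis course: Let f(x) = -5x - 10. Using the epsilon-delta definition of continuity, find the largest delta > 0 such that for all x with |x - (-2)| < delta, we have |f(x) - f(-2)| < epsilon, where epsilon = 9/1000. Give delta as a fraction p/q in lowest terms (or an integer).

We compute f(-2) = -5*(-2) - 10 = 0.
|f(x) - f(-2)| = |-5x - 10 - (0)| = |-5(x - (-2))| = 5|x - (-2)|.
We need 5|x - (-2)| < 9/1000, i.e. |x - (-2)| < 9/1000 / 5 = 9/5000.
So any delta <= 9/5000 works. Conversely, if delta > 9/5000, then x = -2 + 9/5000 satisfies |x - (-2)| = 9/5000 < delta but |f(x) - f(-2)| = 5 * 9/5000 = 9/1000, which is not < 9/1000; so no larger delta works.
Hence the largest such delta is 9/5000.

9/5000


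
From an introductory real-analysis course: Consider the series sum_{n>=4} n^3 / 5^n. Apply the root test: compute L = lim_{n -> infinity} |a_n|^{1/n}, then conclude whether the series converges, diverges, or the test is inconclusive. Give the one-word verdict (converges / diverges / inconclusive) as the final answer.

Let a_n denote the general term. Form |a_n|^(1/n) and simplify:
|a_n|^(1/n) = n^(3/n)/5
Take the limit as n -> infinity: L = 1/5.
Since L = 1/5 < 1, the root test implies convergence.

converges


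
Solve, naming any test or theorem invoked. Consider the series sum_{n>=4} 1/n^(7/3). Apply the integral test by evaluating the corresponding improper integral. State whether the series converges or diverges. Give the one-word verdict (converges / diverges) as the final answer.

Let f(x) = x^(-7/3). Then f is positive, continuous, and decreasing on [4, infinity), so the integral test applies.
Compute the improper integral int_{4}^infinity f(x) dx:
  antiderivative F(x) = -3/(4*x^(4/3)).
  As x -> infinity, F(x) -> 0 (since p = 7/3 > 1).
  So int = F(infinity) - F(4) = 0 - (-3*2^(1/3)/32) = 3*2^(1/3)/32.
  Finite, so by the integral test, the series converges.

converges


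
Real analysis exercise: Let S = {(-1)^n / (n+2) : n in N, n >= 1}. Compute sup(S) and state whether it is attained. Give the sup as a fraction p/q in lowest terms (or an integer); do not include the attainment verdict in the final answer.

Analysis:
- Values: -1/3, 1/4, -1/5, 1/6, -1/7, ...
- Positive terms (even n): 1/(2+2), 1/(4+2), ... decreasing -> max = 1/4 (n=2).
- Negative terms (odd n): -1/(1+2), -1/(3+2), ... increasing -> min = -1/3 (n=1).
- So sup = 1/4 (attained at n=2); inf = -1/3 (attained at n=1).
Conclusion: sup(S) = 1/4, attained in S.

1/4


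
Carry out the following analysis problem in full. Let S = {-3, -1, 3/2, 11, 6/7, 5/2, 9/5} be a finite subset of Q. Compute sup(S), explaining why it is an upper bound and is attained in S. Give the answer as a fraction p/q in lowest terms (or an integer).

S is finite, so sup(S) = max(S).
Sorted decreasing:
11, 5/2, 9/5, 3/2, 6/7, -1, -3
The extremum is 11.
For every x in S, x <= 11. And 11 is in S, so it is attained.
Therefore sup(S) = 11.

11


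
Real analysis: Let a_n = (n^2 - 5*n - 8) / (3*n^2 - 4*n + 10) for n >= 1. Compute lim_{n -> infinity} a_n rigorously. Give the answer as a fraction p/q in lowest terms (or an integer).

Divide numerator and denominator by n^2, the highest power:
numerator / n^2 = 1 - 5/n - 8/n^2
denominator / n^2 = 3 - 4/n + 10/n^2
As n -> infinity, all terms of the form c/n^k (k >= 1) tend to 0.
So numerator / n^2 -> 1 and denominator / n^2 -> 3.
Therefore lim a_n = 1/3.

1/3


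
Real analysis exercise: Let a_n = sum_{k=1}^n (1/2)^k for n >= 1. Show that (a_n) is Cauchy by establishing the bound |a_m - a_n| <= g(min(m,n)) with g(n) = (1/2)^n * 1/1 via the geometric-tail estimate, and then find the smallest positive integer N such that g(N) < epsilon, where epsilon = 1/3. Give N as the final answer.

For m > n >= 1: |a_m - a_n| = sum_{k=n+1}^m (1/2)^k < sum_{k=n+1}^infinity (1/2)^k = (1/2)^(n+1) / (1 - 1/2) = (1/2)^n * (1/2) * (2/1) = (1/2)^n * 1/1.
So g(n) = (1/2)^n / 1. Since g(n) -> 0, (a_n) is Cauchy.
Now solve g(N) < 1/3: (1/2)^N / 1 < 1/3 <=> 2^N > 1 / (1 * 1/3) = 3.
Check powers of 2: 2^1 = 2 <= 3, 2^2 = 4 > 3.
So the smallest such N is 2. Check: g(2) = 1/(1 * 4) = 1/4 < 1/3.

2


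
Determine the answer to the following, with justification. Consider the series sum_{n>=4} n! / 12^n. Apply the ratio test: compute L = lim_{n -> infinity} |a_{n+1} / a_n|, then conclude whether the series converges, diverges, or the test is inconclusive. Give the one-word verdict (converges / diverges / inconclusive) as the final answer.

Let a_n denote the general term. Form the ratio a_{n+1}/a_n and simplify:
a_{n+1}/a_n = n/12 + 1/12
Take the limit as n -> infinity: L = infinity.
Since L = infinity > 1 (or L = infinity), the ratio test implies the series diverges.

diverges


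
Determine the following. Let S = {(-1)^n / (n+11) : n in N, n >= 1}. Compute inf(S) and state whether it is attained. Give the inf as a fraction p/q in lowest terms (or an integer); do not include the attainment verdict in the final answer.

Analysis:
- Values: -1/12, 1/13, -1/14, 1/15, -1/16, ...
- Positive terms (even n): 1/(2+11), 1/(4+11), ... decreasing -> max = 1/13 (n=2).
- Negative terms (odd n): -1/(1+11), -1/(3+11), ... increasing -> min = -1/12 (n=1).
- So sup = 1/13 (attained at n=2); inf = -1/12 (attained at n=1).
Conclusion: inf(S) = -1/12, attained in S.

-1/12


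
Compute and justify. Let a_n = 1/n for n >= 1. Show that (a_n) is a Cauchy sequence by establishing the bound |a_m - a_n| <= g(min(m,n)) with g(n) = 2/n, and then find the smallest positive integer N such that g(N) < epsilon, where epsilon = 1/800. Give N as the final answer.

For any m, n >= 1, by the triangle inequality:
|a_m - a_n| = |1/m - 1/n| <= 1/m + 1/n <= 2/min(m,n).
So g(n) = 2/n bounds the Cauchy difference. Since g(n) -> 0, (a_n) is Cauchy.
Now solve g(N) < 1/800: 2/N < 1/800 <=> N > 2 / (1/800) = 1600.
The smallest integer strictly greater than 1600 is N = 1601.
Check: g(1601) = 2/1601 = 2/1601 < 1/800; g(1600) = 1/800 >= 1/800. So N = 1601.

1601


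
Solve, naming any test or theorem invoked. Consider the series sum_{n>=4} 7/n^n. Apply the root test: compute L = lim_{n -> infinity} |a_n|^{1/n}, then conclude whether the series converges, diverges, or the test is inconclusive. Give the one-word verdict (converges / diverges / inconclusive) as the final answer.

Let a_n denote the general term. Form |a_n|^(1/n) and simplify:
|a_n|^(1/n) = 7^(1/n)/n
Take the limit as n -> infinity: L = 0.
Since L = 0 < 1, the root test implies convergence.

converges


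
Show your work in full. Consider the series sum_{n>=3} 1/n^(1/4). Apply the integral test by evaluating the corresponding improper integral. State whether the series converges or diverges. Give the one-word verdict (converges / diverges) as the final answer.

Let f(x) = x^(-1/4). Then f is positive, continuous, and decreasing on [3, infinity), so the integral test applies.
Compute the improper integral int_{3}^infinity f(x) dx:
  antiderivative F(x) = 4*x^(3/4)/3.
  As x -> infinity, F(x) -> infinity (since p = 1/4 < 1).
  So the integral diverges. By the integral test, the series diverges.

diverges


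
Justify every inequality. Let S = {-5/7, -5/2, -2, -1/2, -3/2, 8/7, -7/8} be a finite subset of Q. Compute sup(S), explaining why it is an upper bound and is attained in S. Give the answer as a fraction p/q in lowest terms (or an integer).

S is finite, so sup(S) = max(S).
Sorted decreasing:
8/7, -1/2, -5/7, -7/8, -3/2, -2, -5/2
The extremum is 8/7.
For every x in S, x <= 8/7. And 8/7 is in S, so it is attained.
Therefore sup(S) = 8/7.

8/7


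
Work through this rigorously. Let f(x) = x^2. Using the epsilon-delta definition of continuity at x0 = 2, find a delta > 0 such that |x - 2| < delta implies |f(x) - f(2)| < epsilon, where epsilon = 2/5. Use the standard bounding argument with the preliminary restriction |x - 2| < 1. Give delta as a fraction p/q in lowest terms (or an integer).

Factor: |x^2 - (2)^2| = |x - 2| * |x + 2|.
Impose |x - 2| < 1 first. Then |x + 2| = |(x - 2) + 2*(2)| <= |x - 2| + 2*|2| < 1 + 4 = 5.
So |x^2 - (2)^2| < delta * 5.
We need delta * 5 <= 2/5, i.e. delta <= 2/5/5 = 2/25.
Since 2/25 < 1, this is tighter than 1; take delta = 2/25.
So delta = 2/25 works.

2/25


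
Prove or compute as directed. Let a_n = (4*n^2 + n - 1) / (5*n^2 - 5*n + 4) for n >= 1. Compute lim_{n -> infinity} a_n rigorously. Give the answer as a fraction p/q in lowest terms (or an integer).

Divide numerator and denominator by n^2, the highest power:
numerator / n^2 = 4 + 1/n - 1/n^2
denominator / n^2 = 5 - 5/n + 4/n^2
As n -> infinity, all terms of the form c/n^k (k >= 1) tend to 0.
So numerator / n^2 -> 4 and denominator / n^2 -> 5.
Therefore lim a_n = 4/5.

4/5


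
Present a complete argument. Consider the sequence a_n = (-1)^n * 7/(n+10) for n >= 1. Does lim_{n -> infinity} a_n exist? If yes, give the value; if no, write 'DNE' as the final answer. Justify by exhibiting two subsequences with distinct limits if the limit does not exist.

Examine the behaviour of a_n along subsequences.
Even-n subsequence a_{2k} = 7/(2k+10) -> 0. Odd-n subsequence a_{2k+1} = -7/(2k+11) -> 0. Both tend to 0, which suggests the limit is 0; verify directly.
|a_n - 0| = 7/(n+10) < 7/n for every n >= 1.
Given epsilon > 0, choose a positive integer N > 7/epsilon. Then for all n >= N, |a_n| < 7/n <= 7/N < epsilon.
So by the definition of the limit, lim a_n exists and equals 0.

0


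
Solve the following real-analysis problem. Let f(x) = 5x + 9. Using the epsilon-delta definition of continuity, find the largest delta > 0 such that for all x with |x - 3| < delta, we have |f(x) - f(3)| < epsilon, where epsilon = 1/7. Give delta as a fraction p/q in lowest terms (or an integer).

We compute f(3) = 5*(3) + 9 = 24.
|f(x) - f(3)| = |5x + 9 - (24)| = |5(x - 3)| = 5|x - 3|.
We need 5|x - 3| < 1/7, i.e. |x - 3| < 1/7 / 5 = 1/35.
So any delta <= 1/35 works. Conversely, if delta > 1/35, then x = 3 + 1/35 satisfies |x - 3| = 1/35 < delta but |f(x) - f(3)| = 5 * 1/35 = 1/7, which is not < 1/7; so no larger delta works.
Hence the largest such delta is 1/35.

1/35


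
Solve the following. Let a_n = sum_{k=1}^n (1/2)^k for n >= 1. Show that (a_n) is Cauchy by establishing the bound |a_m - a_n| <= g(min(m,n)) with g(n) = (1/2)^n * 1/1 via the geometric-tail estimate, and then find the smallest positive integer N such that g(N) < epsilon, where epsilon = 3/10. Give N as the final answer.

For m > n >= 1: |a_m - a_n| = sum_{k=n+1}^m (1/2)^k < sum_{k=n+1}^infinity (1/2)^k = (1/2)^(n+1) / (1 - 1/2) = (1/2)^n * (1/2) * (2/1) = (1/2)^n * 1/1.
So g(n) = (1/2)^n / 1. Since g(n) -> 0, (a_n) is Cauchy.
Now solve g(N) < 3/10: (1/2)^N / 1 < 3/10 <=> 2^N > 1 / (1 * 3/10) = 10/3.
Check powers of 2: 2^1 = 2 <= 10/3, 2^2 = 4 > 10/3.
So the smallest such N is 2. Check: g(2) = 1/(1 * 4) = 1/4 < 3/10.

2


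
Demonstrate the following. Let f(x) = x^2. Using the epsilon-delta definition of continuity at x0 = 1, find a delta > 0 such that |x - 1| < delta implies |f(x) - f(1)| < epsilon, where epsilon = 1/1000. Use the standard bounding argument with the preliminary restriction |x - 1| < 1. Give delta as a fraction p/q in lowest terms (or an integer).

Factor: |x^2 - (1)^2| = |x - 1| * |x + 1|.
Impose |x - 1| < 1 first. Then |x + 1| = |(x - 1) + 2*(1)| <= |x - 1| + 2*|1| < 1 + 2 = 3.
So |x^2 - (1)^2| < delta * 3.
We need delta * 3 <= 1/1000, i.e. delta <= 1/1000/3 = 1/3000.
Since 1/3000 < 1, this is tighter than 1; take delta = 1/3000.
So delta = 1/3000 works.

1/3000


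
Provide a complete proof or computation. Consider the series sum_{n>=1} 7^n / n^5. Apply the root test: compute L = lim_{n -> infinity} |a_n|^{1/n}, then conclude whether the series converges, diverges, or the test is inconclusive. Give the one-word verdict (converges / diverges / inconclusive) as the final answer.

Let a_n denote the general term. Form |a_n|^(1/n) and simplify:
|a_n|^(1/n) = 7/n^(5/n)
Take the limit as n -> infinity: L = 7.
Since L = 7 > 1, the root test implies divergence.

diverges


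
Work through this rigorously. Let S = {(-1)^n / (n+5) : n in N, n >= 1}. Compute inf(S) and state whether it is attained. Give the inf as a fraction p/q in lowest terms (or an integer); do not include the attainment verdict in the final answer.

Analysis:
- Values: -1/6, 1/7, -1/8, 1/9, -1/10, ...
- Positive terms (even n): 1/(2+5), 1/(4+5), ... decreasing -> max = 1/7 (n=2).
- Negative terms (odd n): -1/(1+5), -1/(3+5), ... increasing -> min = -1/6 (n=1).
- So sup = 1/7 (attained at n=2); inf = -1/6 (attained at n=1).
Conclusion: inf(S) = -1/6, attained in S.

-1/6


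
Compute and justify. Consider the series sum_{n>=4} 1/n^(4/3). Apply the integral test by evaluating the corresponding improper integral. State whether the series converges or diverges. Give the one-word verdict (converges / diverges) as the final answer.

Let f(x) = x^(-4/3). Then f is positive, continuous, and decreasing on [4, infinity), so the integral test applies.
Compute the improper integral int_{4}^infinity f(x) dx:
  antiderivative F(x) = -3/x^(1/3).
  As x -> infinity, F(x) -> 0 (since p = 4/3 > 1).
  So int = F(infinity) - F(4) = 0 - (-3*2^(1/3)/2) = 3*2^(1/3)/2.
  Finite, so by the integral test, the series converges.

converges


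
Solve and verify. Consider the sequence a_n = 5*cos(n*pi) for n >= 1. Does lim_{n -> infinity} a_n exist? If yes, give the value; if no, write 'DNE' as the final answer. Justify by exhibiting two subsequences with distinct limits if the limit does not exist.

Examine the behaviour of a_n along subsequences.
cos(n*pi) = (-1)^n, so a_n = 5*(-1)^n. a_{2k} = 5 -> 5. a_{2k+1} = -5 -> -5.
Since these two subsequential limits are 5 and -5, distinct, the full sequence cannot converge (a convergent sequence has all subsequences tending to the same limit). So lim a_n does not exist.

DNE


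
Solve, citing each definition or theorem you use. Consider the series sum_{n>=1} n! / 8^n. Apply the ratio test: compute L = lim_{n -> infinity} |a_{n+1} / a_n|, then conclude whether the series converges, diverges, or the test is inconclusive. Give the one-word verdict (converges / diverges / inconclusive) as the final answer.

Let a_n denote the general term. Form the ratio a_{n+1}/a_n and simplify:
a_{n+1}/a_n = n/8 + 1/8
Take the limit as n -> infinity: L = infinity.
Since L = infinity > 1 (or L = infinity), the ratio test implies the series diverges.

diverges


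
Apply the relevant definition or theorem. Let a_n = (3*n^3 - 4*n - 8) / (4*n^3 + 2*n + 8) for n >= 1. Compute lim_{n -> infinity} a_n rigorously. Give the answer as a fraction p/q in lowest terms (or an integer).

Divide numerator and denominator by n^3, the highest power:
numerator / n^3 = 3 - 4/n^2 - 8/n^3
denominator / n^3 = 4 + 2/n^2 + 8/n^3
As n -> infinity, all terms of the form c/n^k (k >= 1) tend to 0.
So numerator / n^3 -> 3 and denominator / n^3 -> 4.
Therefore lim a_n = 3/4.

3/4


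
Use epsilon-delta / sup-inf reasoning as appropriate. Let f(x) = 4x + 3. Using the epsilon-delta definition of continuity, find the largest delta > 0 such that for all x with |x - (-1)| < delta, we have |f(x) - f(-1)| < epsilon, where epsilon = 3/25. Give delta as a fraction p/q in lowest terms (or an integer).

We compute f(-1) = 4*(-1) + 3 = -1.
|f(x) - f(-1)| = |4x + 3 - (-1)| = |4(x - (-1))| = 4|x - (-1)|.
We need 4|x - (-1)| < 3/25, i.e. |x - (-1)| < 3/25 / 4 = 3/100.
So any delta <= 3/100 works. Conversely, if delta > 3/100, then x = -1 + 3/100 satisfies |x - (-1)| = 3/100 < delta but |f(x) - f(-1)| = 4 * 3/100 = 3/25, which is not < 3/25; so no larger delta works.
Hence the largest such delta is 3/100.

3/100


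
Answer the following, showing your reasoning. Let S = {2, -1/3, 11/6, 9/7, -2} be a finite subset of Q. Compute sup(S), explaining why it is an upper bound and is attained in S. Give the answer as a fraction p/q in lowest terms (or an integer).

S is finite, so sup(S) = max(S).
Sorted decreasing:
2, 11/6, 9/7, -1/3, -2
The extremum is 2.
For every x in S, x <= 2. And 2 is in S, so it is attained.
Therefore sup(S) = 2.

2


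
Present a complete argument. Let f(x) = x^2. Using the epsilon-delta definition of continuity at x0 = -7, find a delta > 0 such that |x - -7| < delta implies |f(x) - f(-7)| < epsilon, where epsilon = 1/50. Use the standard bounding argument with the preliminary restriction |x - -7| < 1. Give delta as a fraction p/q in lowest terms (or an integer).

Factor: |x^2 - (-7)^2| = |x - -7| * |x + -7|.
Impose |x - -7| < 1 first. Then |x + -7| = |(x - -7) + 2*(-7)| <= |x - -7| + 2*|-7| < 1 + 14 = 15.
So |x^2 - (-7)^2| < delta * 15.
We need delta * 15 <= 1/50, i.e. delta <= 1/50/15 = 1/750.
Since 1/750 < 1, this is tighter than 1; take delta = 1/750.
So delta = 1/750 works.

1/750


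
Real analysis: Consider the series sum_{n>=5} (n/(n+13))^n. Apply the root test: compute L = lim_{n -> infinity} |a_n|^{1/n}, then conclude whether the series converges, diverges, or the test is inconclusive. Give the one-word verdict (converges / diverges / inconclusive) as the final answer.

Let a_n denote the general term. Form |a_n|^(1/n) and simplify:
|a_n|^(1/n) = n/(n + 13)
Take the limit as n -> infinity: L = 1.
Since L = 1, the root test is inconclusive. (In fact a_n = (n/(n+13))^n -> e^(-13) != 0, so the nth-term test shows divergence; but the root test itself gives no conclusion.)

inconclusive


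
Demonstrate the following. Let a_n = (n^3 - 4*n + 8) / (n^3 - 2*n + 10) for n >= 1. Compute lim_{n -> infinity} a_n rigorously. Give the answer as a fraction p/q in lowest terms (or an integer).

Divide numerator and denominator by n^3, the highest power:
numerator / n^3 = 1 - 4/n^2 + 8/n^3
denominator / n^3 = 1 - 2/n^2 + 10/n^3
As n -> infinity, all terms of the form c/n^k (k >= 1) tend to 0.
So numerator / n^3 -> 1 and denominator / n^3 -> 1.
Therefore lim a_n = 1.

1


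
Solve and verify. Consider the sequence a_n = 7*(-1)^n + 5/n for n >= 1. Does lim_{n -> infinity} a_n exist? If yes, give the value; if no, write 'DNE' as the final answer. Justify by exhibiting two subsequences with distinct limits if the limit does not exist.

Examine the behaviour of a_n along subsequences.
a_{2k} = 7 + 5/(2k) -> 7. a_{2k+1} = -7 + 5/(2k+1) -> -7.
Since these two subsequential limits are 7 and -7, distinct, the full sequence cannot converge (a convergent sequence has all subsequences tending to the same limit). So lim a_n does not exist.

DNE


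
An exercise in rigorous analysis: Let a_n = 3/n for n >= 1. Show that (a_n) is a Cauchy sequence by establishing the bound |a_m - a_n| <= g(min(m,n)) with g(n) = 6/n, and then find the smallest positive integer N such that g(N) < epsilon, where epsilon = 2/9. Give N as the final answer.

For any m, n >= 1, by the triangle inequality:
|a_m - a_n| = |3/m - 3/n| <= 3*1/m + 3*1/n <= 6/min(m,n).
So g(n) = 6/n bounds the Cauchy difference. Since g(n) -> 0, (a_n) is Cauchy.
Now solve g(N) < 2/9: 6/N < 2/9 <=> N > 6 / (2/9) = 27.
The smallest integer strictly greater than 27 is N = 28.
Check: g(28) = 6/28 = 3/14 < 2/9; g(27) = 2/9 >= 2/9. So N = 28.

28


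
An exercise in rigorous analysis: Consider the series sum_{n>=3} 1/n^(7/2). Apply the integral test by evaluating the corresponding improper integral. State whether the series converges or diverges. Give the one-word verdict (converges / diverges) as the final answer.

Let f(x) = x^(-7/2). Then f is positive, continuous, and decreasing on [3, infinity), so the integral test applies.
Compute the improper integral int_{3}^infinity f(x) dx:
  antiderivative F(x) = -2/(5*x^(5/2)).
  As x -> infinity, F(x) -> 0 (since p = 7/2 > 1).
  So int = F(infinity) - F(3) = 0 - (-2*sqrt(3)/135) = 2*sqrt(3)/135.
  Finite, so by the integral test, the series converges.

converges


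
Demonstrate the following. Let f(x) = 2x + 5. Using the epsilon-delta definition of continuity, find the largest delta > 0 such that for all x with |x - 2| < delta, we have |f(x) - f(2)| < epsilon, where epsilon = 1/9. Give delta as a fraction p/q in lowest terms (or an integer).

We compute f(2) = 2*(2) + 5 = 9.
|f(x) - f(2)| = |2x + 5 - (9)| = |2(x - 2)| = 2|x - 2|.
We need 2|x - 2| < 1/9, i.e. |x - 2| < 1/9 / 2 = 1/18.
So any delta <= 1/18 works. Conversely, if delta > 1/18, then x = 2 + 1/18 satisfies |x - 2| = 1/18 < delta but |f(x) - f(2)| = 2 * 1/18 = 1/9, which is not < 1/9; so no larger delta works.
Hence the largest such delta is 1/18.

1/18
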